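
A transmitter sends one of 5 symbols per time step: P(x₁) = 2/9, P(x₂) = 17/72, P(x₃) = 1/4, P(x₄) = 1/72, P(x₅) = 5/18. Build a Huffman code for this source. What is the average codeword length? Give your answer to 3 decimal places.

Repeatedly combine the two least-probable nodes; the expected code length is the sum of the merged weights.
merge 1/72 + 2/9 → 17/72
merge 17/72 + 17/72 → 17/36
merge 1/4 + 5/18 → 19/36
merge 17/36 + 19/36 → 1
L = 17/72 + 17/36 + 19/36 + 1 = 161/72 ≈ 2.236 bits/symbol.

2.236 bits/symbol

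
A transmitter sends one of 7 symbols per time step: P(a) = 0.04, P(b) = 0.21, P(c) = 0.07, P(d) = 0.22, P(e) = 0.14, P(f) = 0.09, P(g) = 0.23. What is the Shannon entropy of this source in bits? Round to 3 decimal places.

2.605 bits

H = −Σ pᵢ log₂ pᵢ.
−0.04·log₂(0.04) = 0.1858
−0.21·log₂(0.21) = 0.4728
−0.07·log₂(0.07) = 0.2686
−0.22·log₂(0.22) = 0.4806
−0.14·log₂(0.14) = 0.3971
−0.09·log₂(0.09) = 0.3127
−0.23·log₂(0.23) = 0.4877
Sum ≈ 2.6051 → 2.605 bits.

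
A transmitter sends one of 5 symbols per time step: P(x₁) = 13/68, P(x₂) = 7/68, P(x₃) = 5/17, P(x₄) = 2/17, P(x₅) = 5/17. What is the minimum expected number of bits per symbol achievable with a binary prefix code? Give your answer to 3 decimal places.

Repeatedly combine the two least-probable nodes; the expected code length is the sum of the merged weights.
merge 7/68 + 2/17 → 15/68
merge 13/68 + 15/68 → 7/17
merge 5/17 + 5/17 → 10/17
merge 7/17 + 10/17 → 1
L = 15/68 + 7/17 + 10/17 + 1 = 151/68 ≈ 2.221 bits/symbol.

2.221 bits/symbol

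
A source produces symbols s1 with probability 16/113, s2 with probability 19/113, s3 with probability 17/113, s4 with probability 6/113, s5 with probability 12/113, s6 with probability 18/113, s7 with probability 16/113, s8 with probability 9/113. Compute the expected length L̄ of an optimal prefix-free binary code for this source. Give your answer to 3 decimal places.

Repeatedly combine the two least-probable nodes; the expected code length is the sum of the merged weights.
merge 6/113 + 9/113 → 15/113
merge 12/113 + 15/113 → 27/113
merge 16/113 + 16/113 → 32/113
merge 17/113 + 18/113 → 35/113
merge 19/113 + 27/113 → 46/113
merge 32/113 + 35/113 → 67/113
merge 46/113 + 67/113 → 1
L = 15/113 + 27/113 + 32/113 + 35/113 + 46/113 + 67/113 + 1 = 335/113 ≈ 2.965 bits/symbol.

2.965 bits/symbol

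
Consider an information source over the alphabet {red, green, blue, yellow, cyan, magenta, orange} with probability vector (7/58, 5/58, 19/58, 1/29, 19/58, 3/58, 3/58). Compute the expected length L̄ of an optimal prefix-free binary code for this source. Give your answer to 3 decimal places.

2.431 bits/symbol

Repeatedly combine the two least-probable nodes; the expected code length is the sum of the merged weights.
merge 1/29 + 3/58 → 5/58
merge 3/58 + 5/58 → 4/29
merge 5/58 + 7/58 → 6/29
merge 4/29 + 6/29 → 10/29
merge 19/58 + 19/58 → 19/29
merge 10/29 + 19/29 → 1
L = 5/58 + 4/29 + 6/29 + 10/29 + 19/29 + 1 = 141/58 ≈ 2.431 bits/symbol.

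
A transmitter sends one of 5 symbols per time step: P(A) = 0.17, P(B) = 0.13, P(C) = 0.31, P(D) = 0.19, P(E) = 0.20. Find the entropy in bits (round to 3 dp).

2.261 bits

H = −Σ pᵢ log₂ pᵢ.
−0.17·log₂(0.17) = 0.4346
−0.13·log₂(0.13) = 0.3826
−0.31·log₂(0.31) = 0.5238
−0.19·log₂(0.19) = 0.4552
−0.20·log₂(0.20) = 0.4644
Sum ≈ 2.2606 → 2.261 bits.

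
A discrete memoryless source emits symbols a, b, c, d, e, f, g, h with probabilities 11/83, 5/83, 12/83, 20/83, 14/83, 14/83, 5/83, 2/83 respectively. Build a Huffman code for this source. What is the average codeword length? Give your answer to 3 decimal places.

2.819 bits/symbol

Repeatedly combine the two least-probable nodes; the expected code length is the sum of the merged weights.
merge 2/83 + 5/83 → 7/83
merge 5/83 + 7/83 → 12/83
merge 11/83 + 12/83 → 23/83
merge 12/83 + 14/83 → 26/83
merge 14/83 + 20/83 → 34/83
merge 23/83 + 26/83 → 49/83
merge 34/83 + 49/83 → 1
L = 7/83 + 12/83 + 23/83 + 26/83 + 34/83 + 49/83 + 1 = 234/83 ≈ 2.819 bits/symbol.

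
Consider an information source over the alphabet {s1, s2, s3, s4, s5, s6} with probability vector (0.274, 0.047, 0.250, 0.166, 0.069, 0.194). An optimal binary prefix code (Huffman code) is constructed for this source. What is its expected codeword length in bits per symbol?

2.398 bits/symbol

Repeatedly combine the two least-probable nodes; the expected code length is the sum of the merged weights.
merge 47/1000 + 69/1000 → 29/250
merge 29/250 + 83/500 → 141/500
merge 97/500 + 1/4 → 111/250
merge 137/500 + 141/500 → 139/250
merge 111/250 + 139/250 → 1
L = 29/250 + 141/500 + 111/250 + 139/250 + 1 = 1199/500 = 2.398 bits/symbol.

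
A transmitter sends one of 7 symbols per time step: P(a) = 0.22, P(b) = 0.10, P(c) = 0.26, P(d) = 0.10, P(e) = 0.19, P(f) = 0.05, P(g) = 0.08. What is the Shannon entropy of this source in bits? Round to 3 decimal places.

H = −Σ pᵢ log₂ pᵢ.
−0.22·log₂(0.22) = 0.4806
−0.10·log₂(0.10) = 0.3322
−0.26·log₂(0.26) = 0.5053
−0.10·log₂(0.10) = 0.3322
−0.19·log₂(0.19) = 0.4552
−0.05·log₂(0.05) = 0.2161
−0.08·log₂(0.08) = 0.2915
Sum ≈ 2.6131 → 2.613 bits.

2.613 bits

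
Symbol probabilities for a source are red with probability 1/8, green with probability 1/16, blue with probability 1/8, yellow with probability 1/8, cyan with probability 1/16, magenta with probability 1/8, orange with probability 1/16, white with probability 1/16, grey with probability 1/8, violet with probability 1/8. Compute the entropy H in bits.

Each probability is a power of 1/2, so log₂(1/p) is an integer.
H = Σ p·log₂(1/p) = 1/8·3 + 1/16·4 + 1/8·3 + 1/8·3 + 1/16·4 + 1/8·3 + 1/16·4 + 1/16·4 + 1/8·3 + 1/8·3 = 3.25 bits.

3.25 bits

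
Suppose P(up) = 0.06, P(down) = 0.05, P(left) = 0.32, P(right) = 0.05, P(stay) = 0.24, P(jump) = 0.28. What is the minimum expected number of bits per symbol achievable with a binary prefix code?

Repeatedly combine the two least-probable nodes; the expected code length is the sum of the merged weights.
merge 1/20 + 1/20 → 1/10
merge 3/50 + 1/10 → 4/25
merge 4/25 + 6/25 → 2/5
merge 7/25 + 8/25 → 3/5
merge 2/5 + 3/5 → 1
L = 1/10 + 4/25 + 2/5 + 3/5 + 1 = 113/50 = 2.26 bits/symbol.

2.26 bits/symbol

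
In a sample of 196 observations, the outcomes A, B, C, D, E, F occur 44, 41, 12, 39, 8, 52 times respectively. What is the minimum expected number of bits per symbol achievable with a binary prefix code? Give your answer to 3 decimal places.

2.403 bits/symbol

Probabilities are the counts divided by 196.
Repeatedly combine the two least-probable nodes; the expected code length is the sum of the merged weights.
merge 2/49 + 3/49 → 5/49
merge 5/49 + 39/196 → 59/196
merge 41/196 + 11/49 → 85/196
merge 13/49 + 59/196 → 111/196
merge 85/196 + 111/196 → 1
L = 5/49 + 59/196 + 85/196 + 111/196 + 1 = 471/196 ≈ 2.403 bits/symbol.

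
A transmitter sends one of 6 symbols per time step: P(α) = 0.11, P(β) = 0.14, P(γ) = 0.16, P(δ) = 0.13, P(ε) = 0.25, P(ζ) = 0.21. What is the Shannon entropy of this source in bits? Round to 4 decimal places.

2.5259 bits

H = −Σ pᵢ log₂ pᵢ.
−0.11·log₂(0.11) = 0.3503
−0.14·log₂(0.14) = 0.3971
−0.16·log₂(0.16) = 0.4230
−0.13·log₂(0.13) = 0.3826
−0.25·log₂(0.25) = 0.5000
−0.21·log₂(0.21) = 0.4728
Sum ≈ 2.5259 → 2.5259 bits.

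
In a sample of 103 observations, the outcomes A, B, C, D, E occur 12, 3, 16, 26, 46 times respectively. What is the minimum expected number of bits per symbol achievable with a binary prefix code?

2 bits/symbol

Probabilities are the counts divided by 103.
Repeatedly combine the two least-probable nodes; the expected code length is the sum of the merged weights.
merge 3/103 + 12/103 → 15/103
merge 15/103 + 16/103 → 31/103
merge 26/103 + 31/103 → 57/103
merge 46/103 + 57/103 → 1
L = 15/103 + 31/103 + 57/103 + 1 = 2 bits/symbol.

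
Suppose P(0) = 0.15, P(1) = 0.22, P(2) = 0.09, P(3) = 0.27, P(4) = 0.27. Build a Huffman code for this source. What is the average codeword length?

Repeatedly combine the two least-probable nodes; the expected code length is the sum of the merged weights.
merge 9/100 + 3/20 → 6/25
merge 11/50 + 6/25 → 23/50
merge 27/100 + 27/100 → 27/50
merge 23/50 + 27/50 → 1
L = 6/25 + 23/50 + 27/50 + 1 = 56/25 = 2.24 bits/symbol.

2.24 bits/symbol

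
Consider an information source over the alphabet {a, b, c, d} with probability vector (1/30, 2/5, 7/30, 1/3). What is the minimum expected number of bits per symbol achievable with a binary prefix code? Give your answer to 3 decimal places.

1.867 bits/symbol

Repeatedly combine the two least-probable nodes; the expected code length is the sum of the merged weights.
merge 1/30 + 7/30 → 4/15
merge 4/15 + 1/3 → 3/5
merge 2/5 + 3/5 → 1
L = 4/15 + 3/5 + 1 = 28/15 ≈ 1.867 bits/symbol.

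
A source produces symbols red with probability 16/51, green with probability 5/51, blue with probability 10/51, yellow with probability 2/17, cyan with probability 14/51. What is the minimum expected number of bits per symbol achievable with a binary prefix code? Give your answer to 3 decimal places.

2.216 bits/symbol

Repeatedly combine the two least-probable nodes; the expected code length is the sum of the merged weights.
merge 5/51 + 2/17 → 11/51
merge 10/51 + 11/51 → 7/17
merge 14/51 + 16/51 → 10/17
merge 7/17 + 10/17 → 1
L = 11/51 + 7/17 + 10/17 + 1 = 113/51 ≈ 2.216 bits/symbol.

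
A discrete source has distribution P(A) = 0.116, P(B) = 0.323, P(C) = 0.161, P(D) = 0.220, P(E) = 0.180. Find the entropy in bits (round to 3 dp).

2.237 bits

H = −Σ pᵢ log₂ pᵢ.
−0.116·log₂(0.116) = 0.3605
−0.323·log₂(0.323) = 0.5266
−0.161·log₂(0.161) = 0.4242
−0.220·log₂(0.220) = 0.4806
−0.180·log₂(0.180) = 0.4453
Sum ≈ 2.2372 → 2.237 bits.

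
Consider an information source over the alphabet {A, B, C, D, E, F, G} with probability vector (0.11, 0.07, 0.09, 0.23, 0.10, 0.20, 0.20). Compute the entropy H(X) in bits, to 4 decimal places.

H = −Σ pᵢ log₂ pᵢ.
−0.11·log₂(0.11) = 0.3503
−0.07·log₂(0.07) = 0.2686
−0.09·log₂(0.09) = 0.3127
−0.23·log₂(0.23) = 0.4877
−0.10·log₂(0.10) = 0.3322
−0.20·log₂(0.20) = 0.4644
−0.20·log₂(0.20) = 0.4644
Sum ≈ 2.6801 → 2.6801 bits.

2.6801 bits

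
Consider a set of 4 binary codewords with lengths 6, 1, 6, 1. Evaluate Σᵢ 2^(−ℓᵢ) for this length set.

With common denominator 2^6 = 64: Σ 2^(−ℓᵢ) = 1/64 + 32/64 + 1/64 + 32/64 = 66/64 = 1.03125.

1.03125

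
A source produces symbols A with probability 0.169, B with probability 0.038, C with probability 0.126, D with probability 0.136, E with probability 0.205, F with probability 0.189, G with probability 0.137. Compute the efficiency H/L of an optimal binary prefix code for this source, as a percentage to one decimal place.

97.3%

Entropy H = −Σ p log₂ p ≈ 2.6966 bits.
Huffman merges: 19/500+63/500→41/250; 17/125+137/1000→273/1000; 41/250+169/1000→333/1000; 189/1000+41/200→197/500; 273/1000+333/1000→303/500; 197/500+303/500→1. L = 277/100 ≈ 2.7700.
Efficiency = H/L = 2.6966/2.7700 = 97.3%.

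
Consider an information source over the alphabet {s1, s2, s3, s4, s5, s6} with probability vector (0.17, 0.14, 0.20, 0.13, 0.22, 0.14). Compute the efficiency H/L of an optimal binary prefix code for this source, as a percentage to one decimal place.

99.1%

Entropy H = −Σ p log₂ p ≈ 2.5564 bits.
Huffman merges: 13/100+7/50→27/100; 7/50+17/100→31/100; 1/5+11/50→21/50; 27/100+31/100→29/50; 21/50+29/50→1. L = 129/50 ≈ 2.5800.
Efficiency = H/L = 2.5564/2.5800 = 99.1%.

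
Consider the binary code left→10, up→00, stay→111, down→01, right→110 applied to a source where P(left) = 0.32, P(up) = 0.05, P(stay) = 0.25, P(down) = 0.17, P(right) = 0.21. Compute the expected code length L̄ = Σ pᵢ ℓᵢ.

L̄ = Σ pᵢ·ℓᵢ = 0.32·2 + 0.05·2 + 0.25·3 + 0.17·2 + 0.21·3 = 2.46 bits/symbol.

2.46 bits/symbol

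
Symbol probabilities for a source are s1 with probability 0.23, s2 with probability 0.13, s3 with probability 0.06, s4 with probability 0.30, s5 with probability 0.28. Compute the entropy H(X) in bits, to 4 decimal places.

H = −Σ pᵢ log₂ pᵢ.
−0.23·log₂(0.23) = 0.4877
−0.13·log₂(0.13) = 0.3826
−0.06·log₂(0.06) = 0.2435
−0.30·log₂(0.30) = 0.5211
−0.28·log₂(0.28) = 0.5142
Sum ≈ 2.1492 → 2.1492 bits.

2.1492 bits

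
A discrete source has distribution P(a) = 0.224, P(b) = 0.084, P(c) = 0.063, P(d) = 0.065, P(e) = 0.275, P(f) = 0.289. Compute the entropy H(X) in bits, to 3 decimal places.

H = −Σ pᵢ log₂ pᵢ.
−0.224·log₂(0.224) = 0.4835
−0.084·log₂(0.084) = 0.3002
−0.063·log₂(0.063) = 0.2513
−0.065·log₂(0.065) = 0.2563
−0.275·log₂(0.275) = 0.5122
−0.289·log₂(0.289) = 0.5176
Sum ≈ 2.3210 → 2.321 bits.

2.321 bits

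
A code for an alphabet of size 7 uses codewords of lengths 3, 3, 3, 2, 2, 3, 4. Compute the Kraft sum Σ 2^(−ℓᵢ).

1.0625

With common denominator 2^4 = 16: Σ 2^(−ℓᵢ) = 2/16 + 2/16 + 2/16 + 4/16 + 4/16 + 2/16 + 1/16 = 17/16 = 1.0625.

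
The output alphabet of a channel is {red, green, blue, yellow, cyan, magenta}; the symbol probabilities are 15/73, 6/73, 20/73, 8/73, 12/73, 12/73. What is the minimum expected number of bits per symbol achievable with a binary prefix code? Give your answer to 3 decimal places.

Repeatedly combine the two least-probable nodes; the expected code length is the sum of the merged weights.
merge 6/73 + 8/73 → 14/73
merge 12/73 + 12/73 → 24/73
merge 14/73 + 15/73 → 29/73
merge 20/73 + 24/73 → 44/73
merge 29/73 + 44/73 → 1
L = 14/73 + 24/73 + 29/73 + 44/73 + 1 = 184/73 ≈ 2.521 bits/symbol.

2.521 bits/symbol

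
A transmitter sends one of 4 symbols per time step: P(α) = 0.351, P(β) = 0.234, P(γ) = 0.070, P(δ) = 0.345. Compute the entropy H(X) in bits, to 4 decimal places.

1.8187 bits

H = −Σ pᵢ log₂ pᵢ.
−0.351·log₂(0.351) = 0.5302
−0.234·log₂(0.234) = 0.4903
−0.070·log₂(0.070) = 0.2686
−0.345·log₂(0.345) = 0.5297
Sum ≈ 1.8187 → 1.8187 bits.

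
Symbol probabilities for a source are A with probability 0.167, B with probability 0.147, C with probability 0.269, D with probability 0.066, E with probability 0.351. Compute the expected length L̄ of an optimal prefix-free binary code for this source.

Repeatedly combine the two least-probable nodes; the expected code length is the sum of the merged weights.
merge 33/500 + 147/1000 → 213/1000
merge 167/1000 + 213/1000 → 19/50
merge 269/1000 + 351/1000 → 31/50
merge 19/50 + 31/50 → 1
L = 213/1000 + 19/50 + 31/50 + 1 = 2213/1000 = 2.213 bits/symbol.

2.213 bits/symbol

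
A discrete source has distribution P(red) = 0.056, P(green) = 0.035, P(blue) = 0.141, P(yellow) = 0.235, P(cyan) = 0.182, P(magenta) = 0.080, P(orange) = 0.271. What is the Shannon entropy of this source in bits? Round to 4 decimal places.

2.5410 bits

H = −Σ pᵢ log₂ pᵢ.
−0.056·log₂(0.056) = 0.2329
−0.035·log₂(0.035) = 0.1693
−0.141·log₂(0.141) = 0.3985
−0.235·log₂(0.235) = 0.4910
−0.182·log₂(0.182) = 0.4474
−0.080·log₂(0.080) = 0.2915
−0.271·log₂(0.271) = 0.5105
Sum ≈ 2.5410 → 2.5410 bits.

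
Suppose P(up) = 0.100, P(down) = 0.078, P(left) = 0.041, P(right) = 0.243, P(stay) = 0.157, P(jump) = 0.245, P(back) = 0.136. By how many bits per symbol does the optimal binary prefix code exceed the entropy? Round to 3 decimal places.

Entropy H = −Σ p log₂ p ≈ 2.6121 bits.
Huffman merges: 41/1000+39/500→119/1000; 1/10+119/1000→219/1000; 17/125+157/1000→293/1000; 219/1000+243/1000→231/500; 49/200+293/1000→269/500; 231/500+269/500→1. L = 2631/1000 ≈ 2.6310.
L − H = 2.6310 − 2.6121 = 0.019 bits.

0.019 bits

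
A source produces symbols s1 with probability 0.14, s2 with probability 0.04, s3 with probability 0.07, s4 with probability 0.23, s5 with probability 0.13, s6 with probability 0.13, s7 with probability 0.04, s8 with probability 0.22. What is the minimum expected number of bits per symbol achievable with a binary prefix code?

2.78 bits/symbol

Repeatedly combine the two least-probable nodes; the expected code length is the sum of the merged weights.
merge 1/25 + 1/25 → 2/25
merge 7/100 + 2/25 → 3/20
merge 13/100 + 13/100 → 13/50
merge 7/50 + 3/20 → 29/100
merge 11/50 + 23/100 → 9/20
merge 13/50 + 29/100 → 11/20
merge 9/20 + 11/20 → 1
L = 2/25 + 3/20 + 13/50 + 29/100 + 9/20 + 11/20 + 1 = 139/50 = 2.78 bits/symbol.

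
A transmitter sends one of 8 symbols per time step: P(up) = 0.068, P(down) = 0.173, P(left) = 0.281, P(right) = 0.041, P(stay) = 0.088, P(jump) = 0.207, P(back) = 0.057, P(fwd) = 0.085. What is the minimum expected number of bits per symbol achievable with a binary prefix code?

2.763 bits/symbol

Repeatedly combine the two least-probable nodes; the expected code length is the sum of the merged weights.
merge 41/1000 + 57/1000 → 49/500
merge 17/250 + 17/200 → 153/1000
merge 11/125 + 49/500 → 93/500
merge 153/1000 + 173/1000 → 163/500
merge 93/500 + 207/1000 → 393/1000
merge 281/1000 + 163/500 → 607/1000
merge 393/1000 + 607/1000 → 1
L = 49/500 + 153/1000 + 93/500 + 163/500 + 393/1000 + 607/1000 + 1 = 2763/1000 = 2.763 bits/symbol.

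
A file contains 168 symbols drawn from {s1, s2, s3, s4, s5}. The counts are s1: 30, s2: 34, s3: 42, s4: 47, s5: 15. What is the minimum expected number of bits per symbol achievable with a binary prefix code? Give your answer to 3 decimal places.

Probabilities are the counts divided by 168.
Repeatedly combine the two least-probable nodes; the expected code length is the sum of the merged weights.
merge 5/56 + 5/28 → 15/56
merge 17/84 + 1/4 → 19/42
merge 15/56 + 47/168 → 23/42
merge 19/42 + 23/42 → 1
L = 15/56 + 19/42 + 23/42 + 1 = 127/56 ≈ 2.268 bits/symbol.

2.268 bits/symbol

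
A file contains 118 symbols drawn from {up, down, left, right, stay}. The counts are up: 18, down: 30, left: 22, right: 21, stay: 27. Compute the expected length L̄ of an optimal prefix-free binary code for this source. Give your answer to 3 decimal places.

Probabilities are the counts divided by 118.
Repeatedly combine the two least-probable nodes; the expected code length is the sum of the merged weights.
merge 9/59 + 21/118 → 39/118
merge 11/59 + 27/118 → 49/118
merge 15/59 + 39/118 → 69/118
merge 49/118 + 69/118 → 1
L = 39/118 + 49/118 + 69/118 + 1 = 275/118 ≈ 2.331 bits/symbol.

2.331 bits/symbol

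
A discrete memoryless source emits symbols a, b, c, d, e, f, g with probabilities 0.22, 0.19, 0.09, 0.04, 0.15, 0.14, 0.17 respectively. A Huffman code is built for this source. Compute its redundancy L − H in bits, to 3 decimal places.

Entropy H = −Σ p log₂ p ≈ 2.6764 bits.
Huffman merges: 1/25+9/100→13/100; 13/100+7/50→27/100; 3/20+17/100→8/25; 19/100+11/50→41/100; 27/100+8/25→59/100; 41/100+59/100→1. L = 68/25 ≈ 2.7200.
L − H = 2.7200 − 2.6764 = 0.044 bits.

0.044 bits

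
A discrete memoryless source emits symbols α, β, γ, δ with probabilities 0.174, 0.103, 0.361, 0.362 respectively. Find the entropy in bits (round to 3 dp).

1.838 bits

H = −Σ pᵢ log₂ pᵢ.
−0.174·log₂(0.174) = 0.4390
−0.103·log₂(0.103) = 0.3378
−0.361·log₂(0.361) = 0.5306
−0.362·log₂(0.362) = 0.5307
Sum ≈ 1.8381 → 1.838 bits.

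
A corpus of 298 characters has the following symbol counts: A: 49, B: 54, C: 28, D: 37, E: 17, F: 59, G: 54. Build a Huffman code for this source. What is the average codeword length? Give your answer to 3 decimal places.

2.772 bits/symbol

Probabilities are the counts divided by 298.
Repeatedly combine the two least-probable nodes; the expected code length is the sum of the merged weights.
merge 17/298 + 14/149 → 45/298
merge 37/298 + 45/298 → 41/149
merge 49/298 + 27/149 → 103/298
merge 27/149 + 59/298 → 113/298
merge 41/149 + 103/298 → 185/298
merge 113/298 + 185/298 → 1
L = 45/298 + 41/149 + 103/298 + 113/298 + 185/298 + 1 = 413/149 ≈ 2.772 bits/symbol.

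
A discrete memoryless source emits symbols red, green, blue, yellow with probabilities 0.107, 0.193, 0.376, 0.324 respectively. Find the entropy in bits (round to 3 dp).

H = −Σ pᵢ log₂ pᵢ.
−0.107·log₂(0.107) = 0.3450
−0.193·log₂(0.193) = 0.4581
−0.376·log₂(0.376) = 0.5306
−0.324·log₂(0.324) = 0.5268
Sum ≈ 1.8605 → 1.860 bits.

1.860 bits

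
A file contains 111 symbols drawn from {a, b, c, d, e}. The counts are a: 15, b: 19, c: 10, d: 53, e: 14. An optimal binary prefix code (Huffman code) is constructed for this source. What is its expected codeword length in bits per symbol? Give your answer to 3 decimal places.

2.045 bits/symbol

Probabilities are the counts divided by 111.
Repeatedly combine the two least-probable nodes; the expected code length is the sum of the merged weights.
merge 10/111 + 14/111 → 8/37
merge 5/37 + 19/111 → 34/111
merge 8/37 + 34/111 → 58/111
merge 53/111 + 58/111 → 1
L = 8/37 + 34/111 + 58/111 + 1 = 227/111 ≈ 2.045 bits/symbol.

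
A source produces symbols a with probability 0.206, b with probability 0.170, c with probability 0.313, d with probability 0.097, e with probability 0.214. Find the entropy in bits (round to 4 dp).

2.2311 bits

H = −Σ pᵢ log₂ pᵢ.
−0.206·log₂(0.206) = 0.4695
−0.170·log₂(0.170) = 0.4346
−0.313·log₂(0.313) = 0.5245
−0.097·log₂(0.097) = 0.3265
−0.214·log₂(0.214) = 0.4760
Sum ≈ 2.2311 → 2.2311 bits.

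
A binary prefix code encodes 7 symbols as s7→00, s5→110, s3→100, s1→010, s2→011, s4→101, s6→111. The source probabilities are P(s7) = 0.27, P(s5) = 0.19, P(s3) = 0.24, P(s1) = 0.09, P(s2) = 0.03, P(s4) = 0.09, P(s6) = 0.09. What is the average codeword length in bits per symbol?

2.73 bits/symbol

L̄ = Σ pᵢ·ℓᵢ = 0.27·2 + 0.19·3 + 0.24·3 + 0.09·3 + 0.03·3 + 0.09·3 + 0.09·3 = 2.73 bits/symbol.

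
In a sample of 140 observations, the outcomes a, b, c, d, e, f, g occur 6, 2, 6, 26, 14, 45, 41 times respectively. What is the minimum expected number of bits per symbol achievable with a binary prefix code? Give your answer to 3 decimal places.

2.357 bits/symbol

Probabilities are the counts divided by 140.
Repeatedly combine the two least-probable nodes; the expected code length is the sum of the merged weights.
merge 1/70 + 3/70 → 2/35
merge 3/70 + 2/35 → 1/10
merge 1/10 + 1/10 → 1/5
merge 13/70 + 1/5 → 27/70
merge 41/140 + 9/28 → 43/70
merge 27/70 + 43/70 → 1
L = 2/35 + 1/10 + 1/5 + 27/70 + 43/70 + 1 = 33/14 ≈ 2.357 bits/symbol.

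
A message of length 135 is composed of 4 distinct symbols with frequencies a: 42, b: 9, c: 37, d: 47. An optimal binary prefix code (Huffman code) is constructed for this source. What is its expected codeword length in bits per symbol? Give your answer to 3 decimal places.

Probabilities are the counts divided by 135.
Repeatedly combine the two least-probable nodes; the expected code length is the sum of the merged weights.
merge 1/15 + 37/135 → 46/135
merge 14/45 + 46/135 → 88/135
merge 47/135 + 88/135 → 1
L = 46/135 + 88/135 + 1 = 269/135 ≈ 1.993 bits/symbol.

1.993 bits/symbol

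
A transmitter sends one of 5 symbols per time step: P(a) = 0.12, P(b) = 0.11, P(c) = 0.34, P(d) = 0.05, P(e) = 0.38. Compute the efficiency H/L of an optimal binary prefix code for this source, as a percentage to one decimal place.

Entropy H = −Σ p log₂ p ≈ 1.9931 bits.
Huffman merges: 1/20+11/100→4/25; 3/25+4/25→7/25; 7/25+17/50→31/50; 19/50+31/50→1. L = 103/50 ≈ 2.0600.
Efficiency = H/L = 1.9931/2.0600 = 96.8%.

96.8%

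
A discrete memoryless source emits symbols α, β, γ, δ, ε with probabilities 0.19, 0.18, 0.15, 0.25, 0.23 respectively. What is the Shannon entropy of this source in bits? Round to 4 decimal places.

H = −Σ pᵢ log₂ pᵢ.
−0.19·log₂(0.19) = 0.4552
−0.18·log₂(0.18) = 0.4453
−0.15·log₂(0.15) = 0.4105
−0.25·log₂(0.25) = 0.5000
−0.23·log₂(0.23) = 0.4877
Sum ≈ 2.2987 → 2.2987 bits.

2.2987 bits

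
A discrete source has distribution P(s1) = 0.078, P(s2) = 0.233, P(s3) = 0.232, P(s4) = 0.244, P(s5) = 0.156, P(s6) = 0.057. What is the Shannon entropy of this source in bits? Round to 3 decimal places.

H = −Σ pᵢ log₂ pᵢ.
−0.078·log₂(0.078) = 0.2871
−0.233·log₂(0.233) = 0.4897
−0.232·log₂(0.232) = 0.4890
−0.244·log₂(0.244) = 0.4966
−0.156·log₂(0.156) = 0.4181
−0.057·log₂(0.057) = 0.2356
Sum ≈ 2.4160 → 2.416 bits.

2.416 bits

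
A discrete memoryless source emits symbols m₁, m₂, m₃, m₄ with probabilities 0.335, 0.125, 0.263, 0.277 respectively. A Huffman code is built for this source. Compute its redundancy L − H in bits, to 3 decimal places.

Entropy H = −Σ p log₂ p ≈ 1.9233 bits.
Huffman merges: 1/8+263/1000→97/250; 277/1000+67/200→153/250; 97/250+153/250→1. L = 2 ≈ 2.0000.
L − H = 2.0000 − 1.9233 = 0.077 bits.

0.077 bits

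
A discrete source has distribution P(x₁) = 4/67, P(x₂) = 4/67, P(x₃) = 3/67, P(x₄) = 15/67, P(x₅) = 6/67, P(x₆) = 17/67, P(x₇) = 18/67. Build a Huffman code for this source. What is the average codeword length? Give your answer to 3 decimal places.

Repeatedly combine the two least-probable nodes; the expected code length is the sum of the merged weights.
merge 3/67 + 4/67 → 7/67
merge 4/67 + 6/67 → 10/67
merge 7/67 + 10/67 → 17/67
merge 15/67 + 17/67 → 32/67
merge 17/67 + 18/67 → 35/67
merge 32/67 + 35/67 → 1
L = 7/67 + 10/67 + 17/67 + 32/67 + 35/67 + 1 = 168/67 ≈ 2.507 bits/symbol.

2.507 bits/symbol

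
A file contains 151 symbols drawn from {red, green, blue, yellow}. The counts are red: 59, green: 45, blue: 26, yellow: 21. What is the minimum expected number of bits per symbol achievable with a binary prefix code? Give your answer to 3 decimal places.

Probabilities are the counts divided by 151.
Repeatedly combine the two least-probable nodes; the expected code length is the sum of the merged weights.
merge 21/151 + 26/151 → 47/151
merge 45/151 + 47/151 → 92/151
merge 59/151 + 92/151 → 1
L = 47/151 + 92/151 + 1 = 290/151 ≈ 1.921 bits/symbol.

1.921 bits/symbol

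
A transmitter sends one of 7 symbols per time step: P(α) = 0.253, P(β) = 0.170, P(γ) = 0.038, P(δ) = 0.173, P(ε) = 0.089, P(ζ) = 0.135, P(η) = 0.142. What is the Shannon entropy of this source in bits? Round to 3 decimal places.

2.654 bits

H = −Σ pᵢ log₂ pᵢ.
−0.253·log₂(0.253) = 0.5016
−0.170·log₂(0.170) = 0.4346
−0.038·log₂(0.038) = 0.1793
−0.173·log₂(0.173) = 0.4379
−0.089·log₂(0.089) = 0.3106
−0.135·log₂(0.135) = 0.3900
−0.142·log₂(0.142) = 0.3999
Sum ≈ 2.6539 → 2.654 bits.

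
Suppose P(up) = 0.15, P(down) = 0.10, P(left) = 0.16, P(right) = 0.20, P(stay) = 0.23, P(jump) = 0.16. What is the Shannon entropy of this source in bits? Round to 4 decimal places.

H = −Σ pᵢ log₂ pᵢ.
−0.15·log₂(0.15) = 0.4105
−0.10·log₂(0.10) = 0.3322
−0.16·log₂(0.16) = 0.4230
−0.20·log₂(0.20) = 0.4644
−0.23·log₂(0.23) = 0.4877
−0.16·log₂(0.16) = 0.4230
Sum ≈ 2.5408 → 2.5408 bits.

2.5408 bits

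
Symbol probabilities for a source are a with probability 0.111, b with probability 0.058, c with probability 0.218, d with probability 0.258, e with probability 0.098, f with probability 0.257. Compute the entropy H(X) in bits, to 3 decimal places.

H = −Σ pᵢ log₂ pᵢ.
−0.111·log₂(0.111) = 0.3520
−0.058·log₂(0.058) = 0.2383
−0.218·log₂(0.218) = 0.4791
−0.258·log₂(0.258) = 0.5043
−0.098·log₂(0.098) = 0.3284
−0.257·log₂(0.257) = 0.5038
Sum ≈ 2.4058 → 2.406 bits.

2.406 bits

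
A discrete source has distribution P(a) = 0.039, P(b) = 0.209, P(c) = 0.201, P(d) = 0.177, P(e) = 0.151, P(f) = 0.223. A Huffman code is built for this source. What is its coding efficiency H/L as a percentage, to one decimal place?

Entropy H = −Σ p log₂ p ≈ 2.4566 bits.
Huffman merges: 39/1000+151/1000→19/100; 177/1000+19/100→367/1000; 201/1000+209/1000→41/100; 223/1000+367/1000→59/100; 41/100+59/100→1. L = 2557/1000 ≈ 2.5570.
Efficiency = H/L = 2.4566/2.5570 = 96.1%.

96.1%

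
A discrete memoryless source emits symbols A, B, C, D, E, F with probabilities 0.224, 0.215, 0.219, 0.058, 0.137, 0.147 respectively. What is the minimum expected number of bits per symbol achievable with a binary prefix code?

2.537 bits/symbol

Repeatedly combine the two least-probable nodes; the expected code length is the sum of the merged weights.
merge 29/500 + 137/1000 → 39/200
merge 147/1000 + 39/200 → 171/500
merge 43/200 + 219/1000 → 217/500
merge 28/125 + 171/500 → 283/500
merge 217/500 + 283/500 → 1
L = 39/200 + 171/500 + 217/500 + 283/500 + 1 = 2537/1000 = 2.537 bits/symbol.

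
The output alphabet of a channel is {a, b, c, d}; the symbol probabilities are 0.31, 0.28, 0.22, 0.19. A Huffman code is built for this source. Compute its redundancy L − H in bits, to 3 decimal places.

Entropy H = −Σ p log₂ p ≈ 1.9738 bits.
Huffman merges: 19/100+11/50→41/100; 7/25+31/100→59/100; 41/100+59/100→1. L = 2 ≈ 2.0000.
L − H = 2.0000 − 1.9738 = 0.026 bits.

0.026 bits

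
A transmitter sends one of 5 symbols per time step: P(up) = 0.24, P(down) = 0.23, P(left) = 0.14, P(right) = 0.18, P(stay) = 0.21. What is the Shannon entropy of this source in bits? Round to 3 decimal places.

H = −Σ pᵢ log₂ pᵢ.
−0.24·log₂(0.24) = 0.4941
−0.23·log₂(0.23) = 0.4877
−0.14·log₂(0.14) = 0.3971
−0.18·log₂(0.18) = 0.4453
−0.21·log₂(0.21) = 0.4728
Sum ≈ 2.2970 → 2.297 bits.

2.297 bits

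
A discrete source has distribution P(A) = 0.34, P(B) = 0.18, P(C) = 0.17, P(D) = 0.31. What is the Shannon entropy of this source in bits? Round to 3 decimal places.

H = −Σ pᵢ log₂ pᵢ.
−0.34·log₂(0.34) = 0.5292
−0.18·log₂(0.18) = 0.4453
−0.17·log₂(0.17) = 0.4346
−0.31·log₂(0.31) = 0.5238
Sum ≈ 1.9329 → 1.933 bits.

1.933 bits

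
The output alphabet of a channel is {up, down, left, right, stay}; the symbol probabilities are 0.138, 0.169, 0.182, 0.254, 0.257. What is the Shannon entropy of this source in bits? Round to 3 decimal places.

2.281 bits

H = −Σ pᵢ log₂ pᵢ.
−0.138·log₂(0.138) = 0.3943
−0.169·log₂(0.169) = 0.4335
−0.182·log₂(0.182) = 0.4474
−0.254·log₂(0.254) = 0.5022
−0.257·log₂(0.257) = 0.5038
Sum ≈ 2.2811 → 2.281 bits.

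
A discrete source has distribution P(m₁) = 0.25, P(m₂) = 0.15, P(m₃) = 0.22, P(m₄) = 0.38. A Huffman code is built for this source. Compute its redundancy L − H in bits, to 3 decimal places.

Entropy H = −Σ p log₂ p ≈ 1.9216 bits.
Huffman merges: 3/20+11/50→37/100; 1/4+37/100→31/50; 19/50+31/50→1. L = 199/100 ≈ 1.9900.
L − H = 1.9900 − 1.9216 = 0.068 bits.

0.068 bits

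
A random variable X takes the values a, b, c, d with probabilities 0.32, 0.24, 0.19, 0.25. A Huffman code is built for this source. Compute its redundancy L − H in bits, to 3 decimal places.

Entropy H = −Σ p log₂ p ≈ 1.9754 bits.
Huffman merges: 19/100+6/25→43/100; 1/4+8/25→57/100; 43/100+57/100→1. L = 2 ≈ 2.0000.
L − H = 2.0000 − 1.9754 = 0.025 bits.

0.025 bits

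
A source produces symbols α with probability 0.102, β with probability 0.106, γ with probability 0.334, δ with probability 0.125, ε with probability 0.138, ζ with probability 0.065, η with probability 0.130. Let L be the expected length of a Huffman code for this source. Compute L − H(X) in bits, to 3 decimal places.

0.050 bits

Entropy H = −Σ p log₂ p ≈ 2.6158 bits.
Huffman merges: 13/200+51/500→167/1000; 53/500+1/8→231/1000; 13/100+69/500→67/250; 167/1000+231/1000→199/500; 67/250+167/500→301/500; 199/500+301/500→1. L = 1333/500 ≈ 2.6660.
L − H = 2.6660 − 2.6158 = 0.050 bits.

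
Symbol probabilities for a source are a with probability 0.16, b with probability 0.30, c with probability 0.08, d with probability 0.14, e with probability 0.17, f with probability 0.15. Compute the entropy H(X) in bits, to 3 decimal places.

H = −Σ pᵢ log₂ pᵢ.
−0.16·log₂(0.16) = 0.4230
−0.30·log₂(0.30) = 0.5211
−0.08·log₂(0.08) = 0.2915
−0.14·log₂(0.14) = 0.3971
−0.17·log₂(0.17) = 0.4346
−0.15·log₂(0.15) = 0.4105
Sum ≈ 2.4779 → 2.478 bits.

2.478 bits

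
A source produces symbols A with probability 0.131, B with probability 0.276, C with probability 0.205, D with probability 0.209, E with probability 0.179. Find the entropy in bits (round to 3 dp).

2.282 bits

H = −Σ pᵢ log₂ pᵢ.
−0.131·log₂(0.131) = 0.3841
−0.276·log₂(0.276) = 0.5126
−0.205·log₂(0.205) = 0.4687
−0.209·log₂(0.209) = 0.4720
−0.179·log₂(0.179) = 0.4443
Sum ≈ 2.2817 → 2.282 bits.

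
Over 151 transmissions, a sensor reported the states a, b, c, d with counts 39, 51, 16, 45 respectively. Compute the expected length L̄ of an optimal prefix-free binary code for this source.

Probabilities are the counts divided by 151.
Repeatedly combine the two least-probable nodes; the expected code length is the sum of the merged weights.
merge 16/151 + 39/151 → 55/151
merge 45/151 + 51/151 → 96/151
merge 55/151 + 96/151 → 1
L = 55/151 + 96/151 + 1 = 2 bits/symbol.

2 bits/symbol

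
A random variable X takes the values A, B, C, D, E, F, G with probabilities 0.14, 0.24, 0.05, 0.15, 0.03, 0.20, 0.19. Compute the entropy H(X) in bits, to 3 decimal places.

H = −Σ pᵢ log₂ pᵢ.
−0.14·log₂(0.14) = 0.3971
−0.24·log₂(0.24) = 0.4941
−0.05·log₂(0.05) = 0.2161
−0.15·log₂(0.15) = 0.4105
−0.03·log₂(0.03) = 0.1518
−0.20·log₂(0.20) = 0.4644
−0.19·log₂(0.19) = 0.4552
Sum ≈ 2.5893 → 2.589 bits.

2.589 bits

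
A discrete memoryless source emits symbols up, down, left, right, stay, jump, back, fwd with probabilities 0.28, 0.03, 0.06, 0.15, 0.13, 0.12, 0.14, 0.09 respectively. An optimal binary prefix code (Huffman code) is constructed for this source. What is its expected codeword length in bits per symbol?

Repeatedly combine the two least-probable nodes; the expected code length is the sum of the merged weights.
merge 3/100 + 3/50 → 9/100
merge 9/100 + 9/100 → 9/50
merge 3/25 + 13/100 → 1/4
merge 7/50 + 3/20 → 29/100
merge 9/50 + 1/4 → 43/100
merge 7/25 + 29/100 → 57/100
merge 43/100 + 57/100 → 1
L = 9/100 + 9/50 + 1/4 + 29/100 + 43/100 + 57/100 + 1 = 281/100 = 2.81 bits/symbol.

2.81 bits/symbol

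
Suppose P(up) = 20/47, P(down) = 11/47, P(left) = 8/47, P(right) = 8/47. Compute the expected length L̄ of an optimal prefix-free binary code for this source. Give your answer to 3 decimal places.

1.915 bits/symbol

Repeatedly combine the two least-probable nodes; the expected code length is the sum of the merged weights.
merge 8/47 + 8/47 → 16/47
merge 11/47 + 16/47 → 27/47
merge 20/47 + 27/47 → 1
L = 16/47 + 27/47 + 1 = 90/47 ≈ 1.915 bits/symbol.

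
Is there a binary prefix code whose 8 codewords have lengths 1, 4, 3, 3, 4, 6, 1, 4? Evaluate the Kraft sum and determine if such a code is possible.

1.453125; no

With common denominator 2^6 = 64: Σ 2^(−ℓᵢ) = 32/64 + 4/64 + 8/64 + 8/64 + 4/64 + 1/64 + 32/64 + 4/64 = 93/64 = 1.453125.
Kraft's inequality requires Σ ≤ 1; here Σ = 1.453125 > 1, so no such prefix code exists.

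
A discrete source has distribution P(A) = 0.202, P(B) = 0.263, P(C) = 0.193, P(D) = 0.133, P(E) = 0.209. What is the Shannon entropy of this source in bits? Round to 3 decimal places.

2.290 bits

H = −Σ pᵢ log₂ pᵢ.
−0.202·log₂(0.202) = 0.4661
−0.263·log₂(0.263) = 0.5068
−0.193·log₂(0.193) = 0.4581
−0.133·log₂(0.133) = 0.3871
−0.209·log₂(0.209) = 0.4720
Sum ≈ 2.2901 → 2.290 bits.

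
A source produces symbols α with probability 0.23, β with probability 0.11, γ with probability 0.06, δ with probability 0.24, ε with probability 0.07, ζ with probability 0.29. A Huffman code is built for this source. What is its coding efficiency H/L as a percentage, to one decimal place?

Entropy H = −Σ p log₂ p ≈ 2.3621 bits.
Huffman merges: 3/50+7/100→13/100; 11/100+13/100→6/25; 23/100+6/25→47/100; 6/25+29/100→53/100; 47/100+53/100→1. L = 237/100 ≈ 2.3700.
Efficiency = H/L = 2.3621/2.3700 = 99.7%.

99.7%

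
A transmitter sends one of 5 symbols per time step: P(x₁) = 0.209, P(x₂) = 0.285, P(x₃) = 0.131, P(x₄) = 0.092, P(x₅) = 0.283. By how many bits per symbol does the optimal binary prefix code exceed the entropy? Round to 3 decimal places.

0.019 bits

Entropy H = −Σ p log₂ p ≈ 2.2043 bits.
Huffman merges: 23/250+131/1000→223/1000; 209/1000+223/1000→54/125; 283/1000+57/200→71/125; 54/125+71/125→1. L = 2223/1000 ≈ 2.2230.
L − H = 2.2230 − 2.2043 = 0.019 bits.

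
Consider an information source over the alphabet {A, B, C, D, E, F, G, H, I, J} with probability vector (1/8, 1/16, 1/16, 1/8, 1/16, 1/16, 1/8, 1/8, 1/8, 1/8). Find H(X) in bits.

3.25 bits

Each probability is a power of 1/2, so log₂(1/p) is an integer.
H = Σ p·log₂(1/p) = 1/8·3 + 1/16·4 + 1/16·4 + 1/8·3 + 1/16·4 + 1/16·4 + 1/8·3 + 1/8·3 + 1/8·3 + 1/8·3 = 3.25 bits.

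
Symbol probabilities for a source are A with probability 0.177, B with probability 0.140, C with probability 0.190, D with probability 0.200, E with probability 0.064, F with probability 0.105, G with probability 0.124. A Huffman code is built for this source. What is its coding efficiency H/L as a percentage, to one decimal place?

Entropy H = −Σ p log₂ p ≈ 2.7276 bits.
Huffman merges: 8/125+21/200→169/1000; 31/250+7/50→33/125; 169/1000+177/1000→173/500; 19/100+1/5→39/100; 33/125+173/500→61/100; 39/100+61/100→1. L = 2779/1000 ≈ 2.7790.
Efficiency = H/L = 2.7276/2.7790 = 98.1%.

98.1%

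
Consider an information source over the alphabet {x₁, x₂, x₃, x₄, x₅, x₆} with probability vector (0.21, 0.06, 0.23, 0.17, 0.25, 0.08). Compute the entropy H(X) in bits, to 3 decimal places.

2.430 bits

H = −Σ pᵢ log₂ pᵢ.
−0.21·log₂(0.21) = 0.4728
−0.06·log₂(0.06) = 0.2435
−0.23·log₂(0.23) = 0.4877
−0.17·log₂(0.17) = 0.4346
−0.25·log₂(0.25) = 0.5000
−0.08·log₂(0.08) = 0.2915
Sum ≈ 2.4301 → 2.430 bits.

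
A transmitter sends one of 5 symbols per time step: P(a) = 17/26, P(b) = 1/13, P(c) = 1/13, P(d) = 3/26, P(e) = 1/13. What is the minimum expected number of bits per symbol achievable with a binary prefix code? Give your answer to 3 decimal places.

1.692 bits/symbol

Repeatedly combine the two least-probable nodes; the expected code length is the sum of the merged weights.
merge 1/13 + 1/13 → 2/13
merge 1/13 + 3/26 → 5/26
merge 2/13 + 5/26 → 9/26
merge 9/26 + 17/26 → 1
L = 2/13 + 5/26 + 9/26 + 1 = 22/13 ≈ 1.692 bits/symbol.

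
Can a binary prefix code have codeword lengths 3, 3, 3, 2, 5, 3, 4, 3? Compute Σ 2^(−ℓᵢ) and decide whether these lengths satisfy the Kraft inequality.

0.96875; yes

With common denominator 2^5 = 32: Σ 2^(−ℓᵢ) = 4/32 + 4/32 + 4/32 + 8/32 + 1/32 + 4/32 + 2/32 + 4/32 = 31/32 = 0.96875.
Kraft's inequality requires Σ ≤ 1; here Σ = 0.96875 ≤ 1, so such a prefix code exists.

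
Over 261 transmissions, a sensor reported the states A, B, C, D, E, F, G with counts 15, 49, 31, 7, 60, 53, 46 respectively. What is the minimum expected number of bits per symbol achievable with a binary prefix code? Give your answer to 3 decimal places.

Probabilities are the counts divided by 261.
Repeatedly combine the two least-probable nodes; the expected code length is the sum of the merged weights.
merge 7/261 + 5/87 → 22/261
merge 22/261 + 31/261 → 53/261
merge 46/261 + 49/261 → 95/261
merge 53/261 + 53/261 → 106/261
merge 20/87 + 95/261 → 155/261
merge 106/261 + 155/261 → 1
L = 22/261 + 53/261 + 95/261 + 106/261 + 155/261 + 1 = 692/261 ≈ 2.651 bits/symbol.

2.651 bits/symbol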